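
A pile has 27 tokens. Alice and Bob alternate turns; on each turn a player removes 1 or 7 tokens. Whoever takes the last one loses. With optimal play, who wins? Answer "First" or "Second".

Positions where the player to move wins (W) vs loses (L):
i:   0  1  2  3  4  5  6  7  8  9 10 11 12 13 14 15 16 17 18 19 20 21 22 23 24 25 26 27
     W  L  W  L  W  L  W  L  W  L  W  L  W  L  W  L  W  L  W  L  W  L  W  L  W  L  W  L
Position 27 is L, so the second player wins.

Second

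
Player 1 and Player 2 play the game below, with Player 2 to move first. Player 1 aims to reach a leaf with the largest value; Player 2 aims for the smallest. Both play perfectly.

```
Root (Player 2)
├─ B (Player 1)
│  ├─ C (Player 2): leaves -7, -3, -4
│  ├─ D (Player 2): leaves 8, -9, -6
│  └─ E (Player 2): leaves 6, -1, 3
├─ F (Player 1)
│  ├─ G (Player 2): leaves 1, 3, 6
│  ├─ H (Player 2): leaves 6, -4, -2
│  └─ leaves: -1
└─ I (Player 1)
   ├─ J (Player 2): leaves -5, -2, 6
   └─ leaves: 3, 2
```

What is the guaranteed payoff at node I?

J: min(-5, -2, 6) = -5
I: max(-5, 3, 2) = 3

3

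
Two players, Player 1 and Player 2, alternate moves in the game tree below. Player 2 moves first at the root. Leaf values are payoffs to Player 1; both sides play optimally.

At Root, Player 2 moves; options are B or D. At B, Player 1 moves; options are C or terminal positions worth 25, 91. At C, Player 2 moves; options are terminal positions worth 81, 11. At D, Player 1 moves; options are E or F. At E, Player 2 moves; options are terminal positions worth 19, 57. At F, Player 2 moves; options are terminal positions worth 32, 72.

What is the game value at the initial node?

32

C (Player 2): min(81, 11) = 11
B (Player 1): max(11, 25, 91) = 91
E (Player 2): min(19, 57) = 19
F (Player 2): min(32, 72) = 32
D (Player 1): max(19, 32) = 32
Root (Player 2): min(91, 32) = 32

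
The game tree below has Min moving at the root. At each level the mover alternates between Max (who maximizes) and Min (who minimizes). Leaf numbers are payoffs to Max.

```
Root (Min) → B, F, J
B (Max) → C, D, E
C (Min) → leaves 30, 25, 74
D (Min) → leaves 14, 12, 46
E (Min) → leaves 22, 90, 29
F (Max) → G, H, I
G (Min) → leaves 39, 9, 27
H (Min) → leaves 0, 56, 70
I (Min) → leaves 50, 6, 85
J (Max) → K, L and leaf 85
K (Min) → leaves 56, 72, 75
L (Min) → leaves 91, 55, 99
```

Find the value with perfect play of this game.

C (Min): min(30, 25, 74) = 25
D (Min): min(14, 12, 46) = 12
E (Min): min(22, 90, 29) = 22
B (Max): max(25, 12, 22) = 25
G (Min): min(39, 9, 27) = 9
H (Min): min(0, 56, 70) = 0
I (Min): min(50, 6, 85) = 6
F (Max): max(9, 0, 6) = 9
K (Min): min(56, 72, 75) = 56
L (Min): min(91, 55, 99) = 55
J (Max): max(56, 55, 85) = 85
Root (Min): min(25, 9, 85) = 9

9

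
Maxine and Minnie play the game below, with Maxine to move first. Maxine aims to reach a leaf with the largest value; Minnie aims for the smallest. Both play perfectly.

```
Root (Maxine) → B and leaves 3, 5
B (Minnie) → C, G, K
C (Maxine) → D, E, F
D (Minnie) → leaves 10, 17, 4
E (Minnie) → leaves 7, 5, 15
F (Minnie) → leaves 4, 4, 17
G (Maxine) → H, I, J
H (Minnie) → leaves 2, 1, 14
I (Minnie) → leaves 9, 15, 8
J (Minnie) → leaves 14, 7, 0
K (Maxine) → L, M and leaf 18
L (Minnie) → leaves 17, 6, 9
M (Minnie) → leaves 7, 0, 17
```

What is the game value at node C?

D: min(10, 17, 4) = 4
E: min(7, 5, 15) = 5
F: min(4, 4, 17) = 4
C: max(4, 5, 4) = 5

5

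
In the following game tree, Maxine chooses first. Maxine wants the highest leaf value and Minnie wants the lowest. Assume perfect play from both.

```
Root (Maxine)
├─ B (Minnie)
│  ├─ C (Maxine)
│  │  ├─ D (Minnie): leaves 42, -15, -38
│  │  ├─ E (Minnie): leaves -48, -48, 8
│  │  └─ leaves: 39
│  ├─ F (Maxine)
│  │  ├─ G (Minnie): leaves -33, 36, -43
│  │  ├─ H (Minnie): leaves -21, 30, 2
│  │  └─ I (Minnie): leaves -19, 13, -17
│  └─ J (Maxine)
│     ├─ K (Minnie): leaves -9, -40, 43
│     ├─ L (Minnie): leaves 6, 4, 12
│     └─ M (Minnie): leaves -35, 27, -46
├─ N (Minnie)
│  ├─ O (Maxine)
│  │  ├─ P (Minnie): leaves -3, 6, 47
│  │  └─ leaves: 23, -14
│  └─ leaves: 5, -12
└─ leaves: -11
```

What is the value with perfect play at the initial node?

D (Minnie): min(42, -15, -38) = -38
E (Minnie): min(-48, -48, 8) = -48
C (Maxine): max(-38, -48, 39) = 39
G (Minnie): min(-33, 36, -43) = -43
H (Minnie): min(-21, 30, 2) = -21
I (Minnie): min(-19, 13, -17) = -19
F (Maxine): max(-43, -21, -19) = -19
K (Minnie): min(-9, -40, 43) = -40
L (Minnie): min(6, 4, 12) = 4
M (Minnie): min(-35, 27, -46) = -46
J (Maxine): max(-40, 4, -46) = 4
B (Minnie): min(39, -19, 4) = -19
P (Minnie): min(-3, 6, 47) = -3
O (Maxine): max(-3, 23, -14) = 23
N (Minnie): min(23, 5, -12) = -12
Root (Maxine): max(-19, -12, -11) = -11

-11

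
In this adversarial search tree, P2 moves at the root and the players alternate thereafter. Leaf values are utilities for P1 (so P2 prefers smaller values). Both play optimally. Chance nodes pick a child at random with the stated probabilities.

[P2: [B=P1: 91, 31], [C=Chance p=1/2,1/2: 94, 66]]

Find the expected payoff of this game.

80

B (P1): max(91, 31) = 91
C (Chance): 1/2·94 + 1/2·66 = 80
Root (P2): min(91, 80) = 80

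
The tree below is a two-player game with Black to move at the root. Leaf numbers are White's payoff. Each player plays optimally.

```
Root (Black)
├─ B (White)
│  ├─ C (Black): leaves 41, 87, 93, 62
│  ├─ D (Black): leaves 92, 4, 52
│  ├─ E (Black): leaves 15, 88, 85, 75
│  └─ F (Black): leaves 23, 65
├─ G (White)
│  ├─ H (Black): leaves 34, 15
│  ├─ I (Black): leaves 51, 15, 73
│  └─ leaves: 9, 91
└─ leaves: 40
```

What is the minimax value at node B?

C: min(41, 87, 93, 62) = 41
D: min(92, 4, 52) = 4
E: min(15, 88, 85, 75) = 15
F: min(23, 65) = 23
B: max(41, 4, 15, 23) = 41

41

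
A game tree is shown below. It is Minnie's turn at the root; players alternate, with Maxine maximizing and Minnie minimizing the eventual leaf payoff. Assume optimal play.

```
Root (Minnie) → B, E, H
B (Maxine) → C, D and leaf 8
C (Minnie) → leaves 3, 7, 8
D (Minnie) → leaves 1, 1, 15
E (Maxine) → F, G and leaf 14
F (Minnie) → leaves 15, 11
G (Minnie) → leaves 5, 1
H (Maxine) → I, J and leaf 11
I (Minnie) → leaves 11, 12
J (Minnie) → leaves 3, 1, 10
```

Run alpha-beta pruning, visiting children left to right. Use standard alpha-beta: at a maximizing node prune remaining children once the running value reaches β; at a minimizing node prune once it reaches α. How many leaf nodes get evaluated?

9

C [α=-∞,β=+∞]: v=3
D [α=3,β=+∞]: v=1 after child 1 ≤ α → α-cutoff, skip 2
B [α=-∞,β=+∞]: v=8
F [α=-∞,β=8]: v=11
E [α=-∞,β=8]: v=11 after child 1 ≥ β → β-cutoff, skip 2
I [α=-∞,β=8]: v=11
H [α=-∞,β=8]: v=11 after child 1 ≥ β → β-cutoff, skip 2
Root [α=-∞,β=+∞]: v=8
Leaves evaluated: 9 of 18.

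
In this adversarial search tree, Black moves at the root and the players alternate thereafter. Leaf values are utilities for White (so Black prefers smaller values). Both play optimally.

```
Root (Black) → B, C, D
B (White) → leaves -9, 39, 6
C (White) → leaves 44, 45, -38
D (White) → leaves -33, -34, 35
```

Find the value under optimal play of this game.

35

B (White): max(-9, 39, 6) = 39
C (White): max(44, 45, -38) = 45
D (White): max(-33, -34, 35) = 35
Root (Black): min(39, 45, 35) = 35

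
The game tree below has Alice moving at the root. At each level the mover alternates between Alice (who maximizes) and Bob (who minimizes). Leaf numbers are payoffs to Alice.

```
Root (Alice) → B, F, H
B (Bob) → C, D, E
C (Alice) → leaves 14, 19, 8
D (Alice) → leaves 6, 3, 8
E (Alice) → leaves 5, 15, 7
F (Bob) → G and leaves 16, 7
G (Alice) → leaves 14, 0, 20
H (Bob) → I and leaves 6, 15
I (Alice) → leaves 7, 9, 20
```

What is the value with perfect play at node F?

7

G: max(14, 0, 20) = 20
F: min(20, 16, 7) = 7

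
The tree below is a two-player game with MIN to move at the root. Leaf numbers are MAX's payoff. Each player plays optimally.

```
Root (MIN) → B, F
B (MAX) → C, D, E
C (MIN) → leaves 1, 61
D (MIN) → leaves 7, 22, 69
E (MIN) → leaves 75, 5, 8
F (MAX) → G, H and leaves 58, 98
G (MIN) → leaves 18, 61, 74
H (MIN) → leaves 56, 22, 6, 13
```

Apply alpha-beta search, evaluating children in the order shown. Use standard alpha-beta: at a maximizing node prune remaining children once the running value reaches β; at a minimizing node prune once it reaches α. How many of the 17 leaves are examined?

C [α=-∞,β=+∞]: v=1
D [α=1,β=+∞]: v=7
E [α=7,β=+∞]: v=5 after child 2 ≤ α → α-cutoff, skip 1
B [α=-∞,β=+∞]: v=7
G [α=-∞,β=7]: v=18
F [α=-∞,β=7]: v=18 after child 1 ≥ β → β-cutoff, skip 3
Root [α=-∞,β=+∞]: v=7
Leaves evaluated: 10 of 17.

10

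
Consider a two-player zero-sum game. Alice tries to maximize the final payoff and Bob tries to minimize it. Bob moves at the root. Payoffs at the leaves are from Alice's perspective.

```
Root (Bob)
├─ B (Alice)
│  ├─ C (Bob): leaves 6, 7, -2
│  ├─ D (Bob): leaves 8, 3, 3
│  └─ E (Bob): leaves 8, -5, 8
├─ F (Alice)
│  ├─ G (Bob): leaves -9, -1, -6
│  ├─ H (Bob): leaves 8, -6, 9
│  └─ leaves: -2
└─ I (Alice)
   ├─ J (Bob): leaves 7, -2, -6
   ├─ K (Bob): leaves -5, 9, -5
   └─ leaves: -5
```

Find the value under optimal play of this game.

-5

C (Bob): min(6, 7, -2) = -2
D (Bob): min(8, 3, 3) = 3
E (Bob): min(8, -5, 8) = -5
B (Alice): max(-2, 3, -5) = 3
G (Bob): min(-9, -1, -6) = -9
H (Bob): min(8, -6, 9) = -6
F (Alice): max(-9, -6, -2) = -2
J (Bob): min(7, -2, -6) = -6
K (Bob): min(-5, 9, -5) = -5
I (Alice): max(-6, -5, -5) = -5
Root (Bob): min(3, -2, -5) = -5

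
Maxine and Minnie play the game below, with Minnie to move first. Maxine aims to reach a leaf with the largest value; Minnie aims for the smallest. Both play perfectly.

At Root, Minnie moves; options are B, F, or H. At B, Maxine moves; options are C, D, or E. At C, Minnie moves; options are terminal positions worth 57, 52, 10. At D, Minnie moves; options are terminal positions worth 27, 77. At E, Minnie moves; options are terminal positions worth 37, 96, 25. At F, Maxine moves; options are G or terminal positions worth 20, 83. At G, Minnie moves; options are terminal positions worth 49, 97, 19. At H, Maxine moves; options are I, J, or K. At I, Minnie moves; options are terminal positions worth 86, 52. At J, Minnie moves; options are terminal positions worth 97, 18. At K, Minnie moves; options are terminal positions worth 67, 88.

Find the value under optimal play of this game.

C (Minnie): min(57, 52, 10) = 10
D (Minnie): min(27, 77) = 27
E (Minnie): min(37, 96, 25) = 25
B (Maxine): max(10, 27, 25) = 27
G (Minnie): min(49, 97, 19) = 19
F (Maxine): max(19, 20, 83) = 83
I (Minnie): min(86, 52) = 52
J (Minnie): min(97, 18) = 18
K (Minnie): min(67, 88) = 67
H (Maxine): max(52, 18, 67) = 67
Root (Minnie): min(27, 83, 67) = 27

27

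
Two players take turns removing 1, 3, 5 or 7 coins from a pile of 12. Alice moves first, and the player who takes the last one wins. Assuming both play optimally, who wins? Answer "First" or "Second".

Second

Compute winning (W) and losing (L) positions by backward induction:
i:   0  1  2  3  4  5  6  7  8  9 10 11 12
     L  W  L  W  L  W  L  W  L  W  L  W  L
Position 12 is L, so the second player wins.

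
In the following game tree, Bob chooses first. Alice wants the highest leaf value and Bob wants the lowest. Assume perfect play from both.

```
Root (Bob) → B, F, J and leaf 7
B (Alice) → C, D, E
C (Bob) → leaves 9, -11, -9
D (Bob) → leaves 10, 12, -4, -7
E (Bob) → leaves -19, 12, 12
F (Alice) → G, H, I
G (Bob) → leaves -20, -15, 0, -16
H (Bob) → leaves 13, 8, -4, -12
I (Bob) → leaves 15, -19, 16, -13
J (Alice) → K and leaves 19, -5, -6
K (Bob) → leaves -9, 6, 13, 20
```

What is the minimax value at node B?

-7

C: min(9, -11, -9) = -11
D: min(10, 12, -4, -7) = -7
E: min(-19, 12, 12) = -19
B: max(-11, -7, -19) = -7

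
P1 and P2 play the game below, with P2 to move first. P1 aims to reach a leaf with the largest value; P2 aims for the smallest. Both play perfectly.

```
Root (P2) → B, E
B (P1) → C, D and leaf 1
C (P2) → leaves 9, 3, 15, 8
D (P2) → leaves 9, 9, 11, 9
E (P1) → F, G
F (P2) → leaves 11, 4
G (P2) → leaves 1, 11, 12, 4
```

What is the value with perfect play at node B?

C: min(9, 3, 15, 8) = 3
D: min(9, 9, 11, 9) = 9
B: max(3, 9, 1) = 9

9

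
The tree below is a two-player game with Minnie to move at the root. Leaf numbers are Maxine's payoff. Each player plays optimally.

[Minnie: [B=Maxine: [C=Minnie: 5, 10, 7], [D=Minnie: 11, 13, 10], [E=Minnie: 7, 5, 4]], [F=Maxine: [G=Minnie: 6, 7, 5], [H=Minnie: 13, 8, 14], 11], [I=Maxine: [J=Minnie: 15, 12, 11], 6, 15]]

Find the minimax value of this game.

10

C (Minnie): min(5, 10, 7) = 5
D (Minnie): min(11, 13, 10) = 10
E (Minnie): min(7, 5, 4) = 4
B (Maxine): max(5, 10, 4) = 10
G (Minnie): min(6, 7, 5) = 5
H (Minnie): min(13, 8, 14) = 8
F (Maxine): max(5, 8, 11) = 11
J (Minnie): min(15, 12, 11) = 11
I (Maxine): max(11, 6, 15) = 15
Root (Minnie): min(10, 11, 15) = 10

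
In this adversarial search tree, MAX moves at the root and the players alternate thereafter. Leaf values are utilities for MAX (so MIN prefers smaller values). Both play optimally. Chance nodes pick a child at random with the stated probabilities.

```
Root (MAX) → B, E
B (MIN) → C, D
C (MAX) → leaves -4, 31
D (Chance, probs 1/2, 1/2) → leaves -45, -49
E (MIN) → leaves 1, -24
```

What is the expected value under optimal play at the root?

-24

C (MAX): max(-4, 31) = 31
D (Chance): 1/2·-45 + 1/2·-49 = -47
B (MIN): min(31, -47) = -47
E (MIN): min(1, -24) = -24
Root (MAX): max(-47, -24) = -24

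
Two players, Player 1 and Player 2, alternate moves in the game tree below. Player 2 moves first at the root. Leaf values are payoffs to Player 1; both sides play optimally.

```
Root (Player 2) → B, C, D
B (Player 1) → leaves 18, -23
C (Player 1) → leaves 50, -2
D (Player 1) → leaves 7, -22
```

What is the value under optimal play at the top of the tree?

B (Player 1): max(18, -23) = 18
C (Player 1): max(50, -2) = 50
D (Player 1): max(7, -22) = 7
Root (Player 2): min(18, 50, 7) = 7

7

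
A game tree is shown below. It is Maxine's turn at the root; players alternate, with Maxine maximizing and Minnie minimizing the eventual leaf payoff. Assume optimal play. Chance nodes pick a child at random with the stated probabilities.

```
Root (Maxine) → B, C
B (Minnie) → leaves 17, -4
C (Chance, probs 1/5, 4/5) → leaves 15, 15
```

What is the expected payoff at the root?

B (Minnie): min(17, -4) = -4
C (Chance): 1/5·15 + 4/5·15 = 15
Root (Maxine): max(-4, 15) = 15

15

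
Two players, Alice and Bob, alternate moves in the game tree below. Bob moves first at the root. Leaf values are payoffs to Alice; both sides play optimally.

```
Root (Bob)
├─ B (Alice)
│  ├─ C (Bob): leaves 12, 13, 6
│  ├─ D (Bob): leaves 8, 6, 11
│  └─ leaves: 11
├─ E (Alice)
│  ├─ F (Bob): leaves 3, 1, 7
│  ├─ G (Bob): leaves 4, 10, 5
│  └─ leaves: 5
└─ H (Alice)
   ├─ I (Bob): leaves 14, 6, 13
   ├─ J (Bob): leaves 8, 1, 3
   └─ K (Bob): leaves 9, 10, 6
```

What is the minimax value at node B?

C: min(12, 13, 6) = 6
D: min(8, 6, 11) = 6
B: max(6, 6, 11) = 11

11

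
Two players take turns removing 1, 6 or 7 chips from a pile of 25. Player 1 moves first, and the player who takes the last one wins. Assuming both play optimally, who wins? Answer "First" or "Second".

Compute winning (W) and losing (L) positions by backward induction:
i:   0  1  2  3  4  5  6  7  8  9 10 11 12 13 14 15 16 17 18 19 20 21 22 23 24 25
     L  W  L  W  L  W  W  W  W  W  W  W  L  W  L  W  L  W  W  W  W  W  W  W  L  W
Position 25 is W, so the first player wins.

First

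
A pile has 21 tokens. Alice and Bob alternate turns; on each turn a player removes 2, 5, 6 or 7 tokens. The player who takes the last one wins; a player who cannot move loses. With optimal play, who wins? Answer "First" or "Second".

Mark each pile size as W (mover wins) or L (mover loses):
i:   0  1  2  3  4  5  6  7  8  9 10 11 12 13 14 15 16 17 18 19 20 21
     L  L  W  W  L  W  W  W  W  W  W  W  L  L  W  W  L  W  W  W  W  W
Position 21 is W, so the first player wins.

First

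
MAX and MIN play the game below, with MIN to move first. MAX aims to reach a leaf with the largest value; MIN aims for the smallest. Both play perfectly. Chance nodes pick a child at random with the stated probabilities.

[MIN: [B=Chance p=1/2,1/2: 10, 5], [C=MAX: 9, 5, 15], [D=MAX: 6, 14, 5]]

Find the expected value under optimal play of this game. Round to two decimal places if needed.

7.5

B (Chance): 1/2·10 + 1/2·5 = 7.5
C (MAX): max(9, 5, 15) = 15
D (MAX): max(6, 14, 5) = 14
Root (MIN): min(7.5, 15, 14) = 7.5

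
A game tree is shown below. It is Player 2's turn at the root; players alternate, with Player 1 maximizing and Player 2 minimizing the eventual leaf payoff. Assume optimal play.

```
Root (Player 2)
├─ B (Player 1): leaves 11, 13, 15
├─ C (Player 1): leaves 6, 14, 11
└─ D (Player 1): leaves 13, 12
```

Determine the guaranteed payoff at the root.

B (Player 1): max(11, 13, 15) = 15
C (Player 1): max(6, 14, 11) = 14
D (Player 1): max(13, 12) = 13
Root (Player 2): min(15, 14, 13) = 13

13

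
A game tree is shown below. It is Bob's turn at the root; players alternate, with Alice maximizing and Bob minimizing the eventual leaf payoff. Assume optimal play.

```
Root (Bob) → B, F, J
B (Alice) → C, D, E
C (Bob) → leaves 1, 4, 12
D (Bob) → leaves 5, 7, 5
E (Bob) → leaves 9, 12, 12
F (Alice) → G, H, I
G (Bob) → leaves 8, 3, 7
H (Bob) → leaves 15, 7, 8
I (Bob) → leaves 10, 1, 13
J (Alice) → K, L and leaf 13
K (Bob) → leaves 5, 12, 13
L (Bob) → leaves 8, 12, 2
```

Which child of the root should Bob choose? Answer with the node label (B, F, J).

F

C (Bob): min(1, 4, 12) = 1
D (Bob): min(5, 7, 5) = 5
E (Bob): min(9, 12, 12) = 9
B (Alice): max(1, 5, 9) = 9
G (Bob): min(8, 3, 7) = 3
H (Bob): min(15, 7, 8) = 7
I (Bob): min(10, 1, 13) = 1
F (Alice): max(3, 7, 1) = 7
K (Bob): min(5, 12, 13) = 5
L (Bob): min(8, 12, 2) = 2
J (Alice): max(5, 2, 13) = 13
Root (Bob): min(9, 7, 13) = 7
Bob picks the child with the lowest value: F (value 7).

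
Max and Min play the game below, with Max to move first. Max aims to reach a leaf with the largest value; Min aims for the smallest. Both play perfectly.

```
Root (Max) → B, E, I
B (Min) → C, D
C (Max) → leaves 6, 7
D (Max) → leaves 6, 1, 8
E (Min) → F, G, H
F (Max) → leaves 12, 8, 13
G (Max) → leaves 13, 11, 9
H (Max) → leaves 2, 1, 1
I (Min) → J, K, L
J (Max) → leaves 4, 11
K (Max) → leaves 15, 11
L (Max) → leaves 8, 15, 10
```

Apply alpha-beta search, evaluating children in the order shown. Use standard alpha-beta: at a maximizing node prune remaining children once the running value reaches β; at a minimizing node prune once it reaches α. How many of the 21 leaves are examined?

C [α=-∞,β=+∞]: v=7
D [α=-∞,β=7]: v=8
B [α=-∞,β=+∞]: v=7
F [α=7,β=+∞]: v=13
G [α=7,β=13]: v=13 after child 1 ≥ β → β-cutoff, skip 2
H [α=7,β=13]: v=2
E [α=7,β=+∞]: v=2
J [α=7,β=+∞]: v=11
K [α=7,β=11]: v=15 after child 1 ≥ β → β-cutoff, skip 1
L [α=7,β=11]: v=15 after child 2 ≥ β → β-cutoff, skip 1
I [α=7,β=+∞]: v=11
Root [α=-∞,β=+∞]: v=11
Leaves evaluated: 17 of 21.

17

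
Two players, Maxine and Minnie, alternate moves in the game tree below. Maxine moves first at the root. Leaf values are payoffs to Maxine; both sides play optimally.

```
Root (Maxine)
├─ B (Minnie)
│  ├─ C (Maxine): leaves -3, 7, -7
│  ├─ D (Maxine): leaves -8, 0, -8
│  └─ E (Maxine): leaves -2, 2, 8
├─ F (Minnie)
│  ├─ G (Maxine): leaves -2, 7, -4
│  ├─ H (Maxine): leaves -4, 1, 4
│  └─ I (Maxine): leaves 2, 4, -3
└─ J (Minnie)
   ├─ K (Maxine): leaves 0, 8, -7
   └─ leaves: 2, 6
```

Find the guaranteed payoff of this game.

C (Maxine): max(-3, 7, -7) = 7
D (Maxine): max(-8, 0, -8) = 0
E (Maxine): max(-2, 2, 8) = 8
B (Minnie): min(7, 0, 8) = 0
G (Maxine): max(-2, 7, -4) = 7
H (Maxine): max(-4, 1, 4) = 4
I (Maxine): max(2, 4, -3) = 4
F (Minnie): min(7, 4, 4) = 4
K (Maxine): max(0, 8, -7) = 8
J (Minnie): min(8, 2, 6) = 2
Root (Maxine): max(0, 4, 2) = 4

4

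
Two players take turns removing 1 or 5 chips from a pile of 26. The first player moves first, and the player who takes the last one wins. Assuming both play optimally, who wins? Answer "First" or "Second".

Mark each pile size as W (mover wins) or L (mover loses):
i:   0  1  2  3  4  5  6  7  8  9 10 11 12 13 14 15 16 17 18 19 20 21 22 23 24 25 26
     L  W  L  W  L  W  L  W  L  W  L  W  L  W  L  W  L  W  L  W  L  W  L  W  L  W  L
Position 26 is L, so the second player wins.

Second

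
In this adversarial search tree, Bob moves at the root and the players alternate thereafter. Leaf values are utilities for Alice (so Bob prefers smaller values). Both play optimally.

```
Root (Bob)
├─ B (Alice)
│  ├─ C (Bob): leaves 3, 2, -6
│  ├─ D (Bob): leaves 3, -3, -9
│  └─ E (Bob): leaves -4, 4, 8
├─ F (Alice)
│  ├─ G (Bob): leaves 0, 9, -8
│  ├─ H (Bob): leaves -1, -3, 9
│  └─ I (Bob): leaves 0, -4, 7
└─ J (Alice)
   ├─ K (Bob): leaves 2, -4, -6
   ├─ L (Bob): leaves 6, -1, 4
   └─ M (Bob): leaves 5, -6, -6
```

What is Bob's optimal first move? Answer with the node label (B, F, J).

C (Bob): min(3, 2, -6) = -6
D (Bob): min(3, -3, -9) = -9
E (Bob): min(-4, 4, 8) = -4
B (Alice): max(-6, -9, -4) = -4
G (Bob): min(0, 9, -8) = -8
H (Bob): min(-1, -3, 9) = -3
I (Bob): min(0, -4, 7) = -4
F (Alice): max(-8, -3, -4) = -3
K (Bob): min(2, -4, -6) = -6
L (Bob): min(6, -1, 4) = -1
M (Bob): min(5, -6, -6) = -6
J (Alice): max(-6, -1, -6) = -1
Root (Bob): min(-4, -3, -1) = -4
Bob picks the child with the lowest value: B (value -4).

B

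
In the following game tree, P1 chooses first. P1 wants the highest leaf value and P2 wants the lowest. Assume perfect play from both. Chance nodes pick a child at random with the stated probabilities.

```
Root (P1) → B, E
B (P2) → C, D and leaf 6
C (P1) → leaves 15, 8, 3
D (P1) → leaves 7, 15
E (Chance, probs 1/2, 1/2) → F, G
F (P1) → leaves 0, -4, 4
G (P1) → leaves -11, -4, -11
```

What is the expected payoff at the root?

C (P1): max(15, 8, 3) = 15
D (P1): max(7, 15) = 15
B (P2): min(15, 15, 6) = 6
F (P1): max(0, -4, 4) = 4
G (P1): max(-11, -4, -11) = -4
E (Chance): 1/2·4 + 1/2·-4 = 0
Root (P1): max(6, 0) = 6

6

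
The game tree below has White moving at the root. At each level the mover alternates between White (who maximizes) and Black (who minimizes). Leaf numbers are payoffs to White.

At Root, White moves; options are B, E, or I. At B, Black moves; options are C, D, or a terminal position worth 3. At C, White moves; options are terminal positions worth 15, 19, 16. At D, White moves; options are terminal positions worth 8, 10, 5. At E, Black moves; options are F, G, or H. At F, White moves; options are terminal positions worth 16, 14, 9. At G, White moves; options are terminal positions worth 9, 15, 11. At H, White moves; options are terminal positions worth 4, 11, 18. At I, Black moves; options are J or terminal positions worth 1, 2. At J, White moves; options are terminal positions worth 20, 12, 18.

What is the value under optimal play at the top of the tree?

C (White): max(15, 19, 16) = 19
D (White): max(8, 10, 5) = 10
B (Black): min(19, 10, 3) = 3
F (White): max(16, 14, 9) = 16
G (White): max(9, 15, 11) = 15
H (White): max(4, 11, 18) = 18
E (Black): min(16, 15, 18) = 15
J (White): max(20, 12, 18) = 20
I (Black): min(20, 1, 2) = 1
Root (White): max(3, 15, 1) = 15

15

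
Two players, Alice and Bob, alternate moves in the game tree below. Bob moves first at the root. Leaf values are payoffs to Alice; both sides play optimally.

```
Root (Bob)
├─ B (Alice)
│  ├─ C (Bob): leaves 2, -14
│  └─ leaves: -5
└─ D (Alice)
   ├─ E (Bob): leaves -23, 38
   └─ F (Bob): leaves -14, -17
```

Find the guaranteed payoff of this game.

C (Bob): min(2, -14) = -14
B (Alice): max(-14, -5) = -5
E (Bob): min(-23, 38) = -23
F (Bob): min(-14, -17) = -17
D (Alice): max(-23, -17) = -17
Root (Bob): min(-5, -17) = -17

-17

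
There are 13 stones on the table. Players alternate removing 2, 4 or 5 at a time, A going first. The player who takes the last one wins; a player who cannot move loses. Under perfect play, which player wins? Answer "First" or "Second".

Compute winning (W) and losing (L) positions by backward induction:
i:   0  1  2  3  4  5  6  7  8  9 10 11 12 13
     L  L  W  W  W  W  W  L  L  W  W  W  W  W
Position 13 is W, so the first player wins.

First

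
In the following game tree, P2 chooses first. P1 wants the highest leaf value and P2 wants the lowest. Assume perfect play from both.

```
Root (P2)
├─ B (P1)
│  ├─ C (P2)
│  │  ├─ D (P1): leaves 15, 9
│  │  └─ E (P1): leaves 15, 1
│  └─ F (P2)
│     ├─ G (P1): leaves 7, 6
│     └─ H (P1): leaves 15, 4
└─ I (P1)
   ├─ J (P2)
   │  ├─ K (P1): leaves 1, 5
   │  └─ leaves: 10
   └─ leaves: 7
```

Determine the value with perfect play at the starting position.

D (P1): max(15, 9) = 15
E (P1): max(15, 1) = 15
C (P2): min(15, 15) = 15
G (P1): max(7, 6) = 7
H (P1): max(15, 4) = 15
F (P2): min(7, 15) = 7
B (P1): max(15, 7) = 15
K (P1): max(1, 5) = 5
J (P2): min(5, 10) = 5
I (P1): max(5, 7) = 7
Root (P2): min(15, 7) = 7

7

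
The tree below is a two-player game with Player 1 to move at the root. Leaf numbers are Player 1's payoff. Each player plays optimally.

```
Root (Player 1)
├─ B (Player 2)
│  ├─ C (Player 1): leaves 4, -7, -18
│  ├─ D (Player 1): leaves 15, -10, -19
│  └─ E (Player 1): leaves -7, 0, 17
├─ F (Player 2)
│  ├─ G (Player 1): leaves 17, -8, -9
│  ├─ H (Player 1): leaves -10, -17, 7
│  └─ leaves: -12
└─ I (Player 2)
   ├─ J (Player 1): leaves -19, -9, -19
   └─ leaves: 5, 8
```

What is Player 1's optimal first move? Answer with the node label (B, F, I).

B

C (Player 1): max(4, -7, -18) = 4
D (Player 1): max(15, -10, -19) = 15
E (Player 1): max(-7, 0, 17) = 17
B (Player 2): min(4, 15, 17) = 4
G (Player 1): max(17, -8, -9) = 17
H (Player 1): max(-10, -17, 7) = 7
F (Player 2): min(17, 7, -12) = -12
J (Player 1): max(-19, -9, -19) = -9
I (Player 2): min(-9, 5, 8) = -9
Root (Player 1): max(4, -12, -9) = 4
Player 1 picks the child with the highest value: B (value 4).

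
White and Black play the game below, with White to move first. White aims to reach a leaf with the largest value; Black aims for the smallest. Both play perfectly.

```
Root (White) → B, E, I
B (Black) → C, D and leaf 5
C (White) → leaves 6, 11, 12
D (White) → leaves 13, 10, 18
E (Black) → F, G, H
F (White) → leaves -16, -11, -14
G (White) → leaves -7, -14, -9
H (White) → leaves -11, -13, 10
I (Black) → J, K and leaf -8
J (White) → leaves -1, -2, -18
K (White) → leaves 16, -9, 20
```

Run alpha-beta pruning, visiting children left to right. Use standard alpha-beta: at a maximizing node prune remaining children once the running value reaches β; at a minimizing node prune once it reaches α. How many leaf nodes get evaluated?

C [α=-∞,β=+∞]: v=12
D [α=-∞,β=12]: v=13 after child 1 ≥ β → β-cutoff, skip 2
B [α=-∞,β=+∞]: v=5
F [α=5,β=+∞]: v=-11
E [α=5,β=+∞]: v=-11 after child 1 ≤ α → α-cutoff, skip 2
J [α=5,β=+∞]: v=-1
I [α=5,β=+∞]: v=-1 after child 1 ≤ α → α-cutoff, skip 2
Root [α=-∞,β=+∞]: v=5
Leaves evaluated: 11 of 23.

11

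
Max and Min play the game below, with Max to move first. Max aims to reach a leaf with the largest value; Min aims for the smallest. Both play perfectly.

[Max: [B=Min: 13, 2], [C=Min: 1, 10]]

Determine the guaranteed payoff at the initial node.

B (Min): min(13, 2) = 2
C (Min): min(1, 10) = 1
Root (Max): max(2, 1) = 2

2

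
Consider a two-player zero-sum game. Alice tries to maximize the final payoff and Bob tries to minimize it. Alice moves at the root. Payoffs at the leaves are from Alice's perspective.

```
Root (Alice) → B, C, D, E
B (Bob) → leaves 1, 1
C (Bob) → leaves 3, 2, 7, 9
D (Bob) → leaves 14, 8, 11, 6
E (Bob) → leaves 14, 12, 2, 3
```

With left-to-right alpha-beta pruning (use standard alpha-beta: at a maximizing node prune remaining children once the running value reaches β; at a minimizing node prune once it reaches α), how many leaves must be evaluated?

13

B [α=-∞,β=+∞]: v=1
C [α=1,β=+∞]: v=2
D [α=2,β=+∞]: v=6
E [α=6,β=+∞]: v=2 after child 3 ≤ α → α-cutoff, skip 1
Root [α=-∞,β=+∞]: v=6
Leaves evaluated: 13 of 14.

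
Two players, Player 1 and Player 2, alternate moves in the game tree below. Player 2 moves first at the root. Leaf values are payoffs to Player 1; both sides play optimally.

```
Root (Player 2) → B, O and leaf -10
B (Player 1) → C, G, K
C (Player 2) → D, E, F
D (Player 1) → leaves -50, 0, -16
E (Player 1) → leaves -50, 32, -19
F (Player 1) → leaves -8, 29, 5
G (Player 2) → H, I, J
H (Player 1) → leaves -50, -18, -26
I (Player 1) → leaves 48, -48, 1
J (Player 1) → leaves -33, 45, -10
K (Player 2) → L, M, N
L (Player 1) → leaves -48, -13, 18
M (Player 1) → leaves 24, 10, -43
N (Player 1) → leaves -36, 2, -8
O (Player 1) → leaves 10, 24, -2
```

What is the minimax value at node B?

D: max(-50, 0, -16) = 0
E: max(-50, 32, -19) = 32
F: max(-8, 29, 5) = 29
C: min(0, 32, 29) = 0
H: max(-50, -18, -26) = -18
I: max(48, -48, 1) = 48
J: max(-33, 45, -10) = 45
G: min(-18, 48, 45) = -18
L: max(-48, -13, 18) = 18
M: max(24, 10, -43) = 24
N: max(-36, 2, -8) = 2
K: min(18, 24, 2) = 2
B: max(0, -18, 2) = 2

2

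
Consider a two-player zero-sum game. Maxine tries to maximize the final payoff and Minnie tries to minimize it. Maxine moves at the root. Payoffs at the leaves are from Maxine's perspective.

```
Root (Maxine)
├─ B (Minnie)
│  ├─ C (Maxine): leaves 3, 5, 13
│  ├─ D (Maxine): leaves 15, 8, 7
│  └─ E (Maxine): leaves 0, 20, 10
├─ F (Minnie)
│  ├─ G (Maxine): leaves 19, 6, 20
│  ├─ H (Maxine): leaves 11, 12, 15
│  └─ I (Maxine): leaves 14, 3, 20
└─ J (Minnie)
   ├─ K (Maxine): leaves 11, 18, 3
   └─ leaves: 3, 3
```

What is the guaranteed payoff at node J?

3

K: max(11, 18, 3) = 18
J: min(18, 3, 3) = 3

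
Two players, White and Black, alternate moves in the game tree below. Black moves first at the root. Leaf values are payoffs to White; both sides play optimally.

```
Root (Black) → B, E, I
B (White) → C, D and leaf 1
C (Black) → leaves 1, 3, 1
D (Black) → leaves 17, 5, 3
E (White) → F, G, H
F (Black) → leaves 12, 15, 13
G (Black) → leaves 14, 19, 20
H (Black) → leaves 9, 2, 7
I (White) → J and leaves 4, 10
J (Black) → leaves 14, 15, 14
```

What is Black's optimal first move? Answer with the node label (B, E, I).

C (Black): min(1, 3, 1) = 1
D (Black): min(17, 5, 3) = 3
B (White): max(1, 3, 1) = 3
F (Black): min(12, 15, 13) = 12
G (Black): min(14, 19, 20) = 14
H (Black): min(9, 2, 7) = 2
E (White): max(12, 14, 2) = 14
J (Black): min(14, 15, 14) = 14
I (White): max(14, 4, 10) = 14
Root (Black): min(3, 14, 14) = 3
Black picks the child with the lowest value: B (value 3).

B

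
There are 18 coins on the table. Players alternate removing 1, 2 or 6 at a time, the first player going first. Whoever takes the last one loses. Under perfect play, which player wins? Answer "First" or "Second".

Second

Compute winning (W) and losing (L) positions by backward induction:
i:   0  1  2  3  4  5  6  7  8  9 10 11 12 13 14 15 16 17 18
     W  L  W  W  L  W  W  W  L  W  W  L  W  W  W  L  W  W  L
Position 18 is L, so the second player wins.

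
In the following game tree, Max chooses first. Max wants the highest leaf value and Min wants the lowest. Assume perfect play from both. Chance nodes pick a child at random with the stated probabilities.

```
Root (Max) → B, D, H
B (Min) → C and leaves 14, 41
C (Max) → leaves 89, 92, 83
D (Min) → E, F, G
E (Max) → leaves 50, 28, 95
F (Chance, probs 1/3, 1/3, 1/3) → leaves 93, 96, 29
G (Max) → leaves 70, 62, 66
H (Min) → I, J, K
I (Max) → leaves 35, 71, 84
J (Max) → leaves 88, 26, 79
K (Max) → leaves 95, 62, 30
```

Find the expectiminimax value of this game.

C (Max): max(89, 92, 83) = 92
B (Min): min(92, 14, 41) = 14
E (Max): max(50, 28, 95) = 95
F (Chance): 1/3·93 + 1/3·96 + 1/3·29 = 72.67
G (Max): max(70, 62, 66) = 70
D (Min): min(95, 72.67, 70) = 70
I (Max): max(35, 71, 84) = 84
J (Max): max(88, 26, 79) = 88
K (Max): max(95, 62, 30) = 95
H (Min): min(84, 88, 95) = 84
Root (Max): max(14, 70, 84) = 84

84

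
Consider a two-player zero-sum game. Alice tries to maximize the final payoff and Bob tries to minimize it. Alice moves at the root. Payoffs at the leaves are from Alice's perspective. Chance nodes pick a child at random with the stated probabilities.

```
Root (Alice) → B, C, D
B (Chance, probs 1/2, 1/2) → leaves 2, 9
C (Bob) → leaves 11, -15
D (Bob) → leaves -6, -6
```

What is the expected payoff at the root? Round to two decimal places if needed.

B (Chance): 1/2·2 + 1/2·9 = 5.5
C (Bob): min(11, -15) = -15
D (Bob): min(-6, -6) = -6
Root (Alice): max(5.5, -15, -6) = 5.5

5.5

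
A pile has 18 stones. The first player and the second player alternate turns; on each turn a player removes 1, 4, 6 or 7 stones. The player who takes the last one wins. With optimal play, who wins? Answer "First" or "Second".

Second

Compute winning (W) and losing (L) positions by backward induction:
i:   0  1  2  3  4  5  6  7  8  9 10 11 12 13 14 15 16 17 18
     L  W  L  W  W  L  W  W  W  W  L  W  W  L  W  L  W  W  L
Position 18 is L, so the second player wins.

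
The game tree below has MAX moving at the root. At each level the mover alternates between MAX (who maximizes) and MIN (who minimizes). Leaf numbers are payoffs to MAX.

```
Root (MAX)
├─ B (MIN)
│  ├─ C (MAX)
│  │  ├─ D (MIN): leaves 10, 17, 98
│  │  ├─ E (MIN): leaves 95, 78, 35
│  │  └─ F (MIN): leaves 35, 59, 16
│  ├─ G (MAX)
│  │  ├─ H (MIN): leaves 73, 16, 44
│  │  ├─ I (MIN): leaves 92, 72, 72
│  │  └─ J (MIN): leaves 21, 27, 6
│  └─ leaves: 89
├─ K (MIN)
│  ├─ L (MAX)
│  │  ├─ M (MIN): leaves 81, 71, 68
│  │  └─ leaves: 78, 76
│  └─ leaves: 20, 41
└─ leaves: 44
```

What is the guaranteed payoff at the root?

44

D (MIN): min(10, 17, 98) = 10
E (MIN): min(95, 78, 35) = 35
F (MIN): min(35, 59, 16) = 16
C (MAX): max(10, 35, 16) = 35
H (MIN): min(73, 16, 44) = 16
I (MIN): min(92, 72, 72) = 72
J (MIN): min(21, 27, 6) = 6
G (MAX): max(16, 72, 6) = 72
B (MIN): min(35, 72, 89) = 35
M (MIN): min(81, 71, 68) = 68
L (MAX): max(68, 78, 76) = 78
K (MIN): min(78, 20, 41) = 20
Root (MAX): max(35, 20, 44) = 44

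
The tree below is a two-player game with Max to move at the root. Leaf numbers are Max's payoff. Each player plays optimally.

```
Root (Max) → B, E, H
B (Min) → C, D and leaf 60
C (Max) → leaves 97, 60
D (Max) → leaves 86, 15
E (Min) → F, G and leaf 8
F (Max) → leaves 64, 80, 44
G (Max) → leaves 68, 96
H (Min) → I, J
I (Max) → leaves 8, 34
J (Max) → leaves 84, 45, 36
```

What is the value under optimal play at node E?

F: max(64, 80, 44) = 80
G: max(68, 96) = 96
E: min(80, 96, 8) = 8

8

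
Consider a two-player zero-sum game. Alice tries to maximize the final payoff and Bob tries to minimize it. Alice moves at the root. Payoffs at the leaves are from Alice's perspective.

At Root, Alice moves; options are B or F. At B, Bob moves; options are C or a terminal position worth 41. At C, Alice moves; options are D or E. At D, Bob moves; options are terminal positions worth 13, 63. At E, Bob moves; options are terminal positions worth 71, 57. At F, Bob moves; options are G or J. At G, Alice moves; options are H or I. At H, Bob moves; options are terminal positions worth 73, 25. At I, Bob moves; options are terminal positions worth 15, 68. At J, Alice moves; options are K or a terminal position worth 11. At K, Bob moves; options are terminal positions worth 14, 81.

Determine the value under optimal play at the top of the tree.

D (Bob): min(13, 63) = 13
E (Bob): min(71, 57) = 57
C (Alice): max(13, 57) = 57
B (Bob): min(57, 41) = 41
H (Bob): min(73, 25) = 25
I (Bob): min(15, 68) = 15
G (Alice): max(25, 15) = 25
K (Bob): min(14, 81) = 14
J (Alice): max(14, 11) = 14
F (Bob): min(25, 14) = 14
Root (Alice): max(41, 14) = 41

41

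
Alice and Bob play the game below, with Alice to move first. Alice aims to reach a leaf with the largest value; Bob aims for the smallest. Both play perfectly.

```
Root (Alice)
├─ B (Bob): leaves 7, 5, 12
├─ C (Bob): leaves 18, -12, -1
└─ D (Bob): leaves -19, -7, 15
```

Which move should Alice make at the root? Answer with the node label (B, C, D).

B (Bob): min(7, 5, 12) = 5
C (Bob): min(18, -12, -1) = -12
D (Bob): min(-19, -7, 15) = -19
Root (Alice): max(5, -12, -19) = 5
Alice picks the child with the highest value: B (value 5).

B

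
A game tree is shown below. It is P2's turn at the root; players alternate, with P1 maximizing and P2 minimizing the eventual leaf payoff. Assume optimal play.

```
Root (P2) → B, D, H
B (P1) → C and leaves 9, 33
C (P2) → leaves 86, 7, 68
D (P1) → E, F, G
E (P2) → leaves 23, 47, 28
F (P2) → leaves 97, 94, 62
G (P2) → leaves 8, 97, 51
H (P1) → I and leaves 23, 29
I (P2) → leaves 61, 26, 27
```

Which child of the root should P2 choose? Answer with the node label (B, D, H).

H

C (P2): min(86, 7, 68) = 7
B (P1): max(7, 9, 33) = 33
E (P2): min(23, 47, 28) = 23
F (P2): min(97, 94, 62) = 62
G (P2): min(8, 97, 51) = 8
D (P1): max(23, 62, 8) = 62
I (P2): min(61, 26, 27) = 26
H (P1): max(26, 23, 29) = 29
Root (P2): min(33, 62, 29) = 29
P2 picks the child with the lowest value: H (value 29).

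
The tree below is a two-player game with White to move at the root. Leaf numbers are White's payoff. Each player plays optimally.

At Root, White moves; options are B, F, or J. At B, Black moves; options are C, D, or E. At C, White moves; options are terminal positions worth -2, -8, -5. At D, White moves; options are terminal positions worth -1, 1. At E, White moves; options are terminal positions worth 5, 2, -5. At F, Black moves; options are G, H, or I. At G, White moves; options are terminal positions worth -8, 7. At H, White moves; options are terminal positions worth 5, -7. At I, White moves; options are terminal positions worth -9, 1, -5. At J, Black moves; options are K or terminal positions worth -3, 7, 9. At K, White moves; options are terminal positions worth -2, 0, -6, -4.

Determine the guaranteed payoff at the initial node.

1

C (White): max(-2, -8, -5) = -2
D (White): max(-1, 1) = 1
E (White): max(5, 2, -5) = 5
B (Black): min(-2, 1, 5) = -2
G (White): max(-8, 7) = 7
H (White): max(5, -7) = 5
I (White): max(-9, 1, -5) = 1
F (Black): min(7, 5, 1) = 1
K (White): max(-2, 0, -6, -4) = 0
J (Black): min(0, -3, 7, 9) = -3
Root (White): max(-2, 1, -3) = 1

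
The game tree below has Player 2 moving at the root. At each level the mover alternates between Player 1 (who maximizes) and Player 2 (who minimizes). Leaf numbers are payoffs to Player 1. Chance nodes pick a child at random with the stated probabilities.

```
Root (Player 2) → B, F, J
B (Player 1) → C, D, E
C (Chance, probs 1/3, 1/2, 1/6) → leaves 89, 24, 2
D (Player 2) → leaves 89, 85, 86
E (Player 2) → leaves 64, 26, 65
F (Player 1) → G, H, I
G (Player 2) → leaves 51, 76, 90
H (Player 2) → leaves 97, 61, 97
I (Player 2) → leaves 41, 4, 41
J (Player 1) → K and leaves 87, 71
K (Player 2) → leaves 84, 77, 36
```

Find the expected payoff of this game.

C (Chance): 1/3·89 + 1/2·24 + 1/6·2 = 42
D (Player 2): min(89, 85, 86) = 85
E (Player 2): min(64, 26, 65) = 26
B (Player 1): max(42, 85, 26) = 85
G (Player 2): min(51, 76, 90) = 51
H (Player 2): min(97, 61, 97) = 61
I (Player 2): min(41, 4, 41) = 4
F (Player 1): max(51, 61, 4) = 61
K (Player 2): min(84, 77, 36) = 36
J (Player 1): max(36, 87, 71) = 87
Root (Player 2): min(85, 61, 87) = 61

61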